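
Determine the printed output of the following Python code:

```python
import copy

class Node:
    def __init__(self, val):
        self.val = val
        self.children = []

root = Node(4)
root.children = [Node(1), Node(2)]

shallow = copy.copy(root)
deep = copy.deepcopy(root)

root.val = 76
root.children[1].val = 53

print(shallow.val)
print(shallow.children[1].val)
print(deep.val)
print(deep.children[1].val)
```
4
53
4
2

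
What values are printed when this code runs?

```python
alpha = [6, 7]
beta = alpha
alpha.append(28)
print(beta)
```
[6, 7, 28]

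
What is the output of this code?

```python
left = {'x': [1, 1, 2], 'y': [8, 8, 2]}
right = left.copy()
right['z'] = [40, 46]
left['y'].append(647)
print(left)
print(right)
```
{'x': [1, 1, 2], 'y': [8, 8, 2, 647]}
{'x': [1, 1, 2], 'y': [8, 8, 2, 647], 'z': [40, 46]}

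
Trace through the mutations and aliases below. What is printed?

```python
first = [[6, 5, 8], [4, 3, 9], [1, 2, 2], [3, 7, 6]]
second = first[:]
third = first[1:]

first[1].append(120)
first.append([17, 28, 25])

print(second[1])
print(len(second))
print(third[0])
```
[4, 3, 9, 120]
4
[4, 3, 9, 120]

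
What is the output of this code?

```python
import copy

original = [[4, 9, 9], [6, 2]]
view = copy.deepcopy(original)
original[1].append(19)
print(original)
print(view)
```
[[4, 9, 9], [6, 2, 19]]
[[4, 9, 9], [6, 2]]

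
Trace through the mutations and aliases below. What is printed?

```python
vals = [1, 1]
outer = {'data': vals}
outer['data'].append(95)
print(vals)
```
[1, 1, 95]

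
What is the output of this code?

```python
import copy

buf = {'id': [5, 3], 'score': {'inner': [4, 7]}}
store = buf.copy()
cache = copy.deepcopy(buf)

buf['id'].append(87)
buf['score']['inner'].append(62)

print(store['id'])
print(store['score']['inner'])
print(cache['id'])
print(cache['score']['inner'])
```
[5, 3, 87]
[4, 7, 62]
[5, 3]
[4, 7]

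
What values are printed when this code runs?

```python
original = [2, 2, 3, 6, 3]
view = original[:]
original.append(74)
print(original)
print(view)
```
[2, 2, 3, 6, 3, 74]
[2, 2, 3, 6, 3]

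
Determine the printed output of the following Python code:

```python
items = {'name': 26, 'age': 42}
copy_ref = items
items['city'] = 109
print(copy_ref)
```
{'name': 26, 'age': 42, 'city': 109}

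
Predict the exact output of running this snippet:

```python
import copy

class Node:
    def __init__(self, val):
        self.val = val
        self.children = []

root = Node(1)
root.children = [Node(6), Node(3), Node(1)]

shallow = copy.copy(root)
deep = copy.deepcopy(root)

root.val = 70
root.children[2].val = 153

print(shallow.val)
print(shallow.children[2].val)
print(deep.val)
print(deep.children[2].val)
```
1
153
1
1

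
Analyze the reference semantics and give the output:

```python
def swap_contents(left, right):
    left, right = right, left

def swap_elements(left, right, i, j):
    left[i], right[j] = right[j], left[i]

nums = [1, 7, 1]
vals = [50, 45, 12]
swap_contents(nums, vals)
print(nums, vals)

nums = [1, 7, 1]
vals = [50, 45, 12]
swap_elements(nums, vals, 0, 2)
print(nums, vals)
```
[1, 7, 1] [50, 45, 12]
[12, 7, 1] [50, 45, 1]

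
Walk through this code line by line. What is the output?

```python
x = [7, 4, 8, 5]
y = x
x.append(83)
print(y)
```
[7, 4, 8, 5, 83]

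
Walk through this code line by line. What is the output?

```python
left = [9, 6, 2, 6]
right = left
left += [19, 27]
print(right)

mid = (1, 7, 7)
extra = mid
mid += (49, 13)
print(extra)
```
[9, 6, 2, 6, 19, 27]
(1, 7, 7)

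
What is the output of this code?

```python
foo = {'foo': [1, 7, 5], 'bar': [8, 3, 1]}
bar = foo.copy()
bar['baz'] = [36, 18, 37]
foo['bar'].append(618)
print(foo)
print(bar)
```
{'foo': [1, 7, 5], 'bar': [8, 3, 1, 618]}
{'foo': [1, 7, 5], 'bar': [8, 3, 1, 618], 'baz': [36, 18, 37]}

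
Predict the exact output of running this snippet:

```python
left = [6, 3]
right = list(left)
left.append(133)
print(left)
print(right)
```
[6, 3, 133]
[6, 3]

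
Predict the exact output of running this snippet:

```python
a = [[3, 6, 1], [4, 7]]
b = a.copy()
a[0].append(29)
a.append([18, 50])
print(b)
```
[[3, 6, 1, 29], [4, 7]]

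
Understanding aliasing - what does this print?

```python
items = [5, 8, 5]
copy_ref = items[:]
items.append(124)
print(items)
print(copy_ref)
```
[5, 8, 5, 124]
[5, 8, 5]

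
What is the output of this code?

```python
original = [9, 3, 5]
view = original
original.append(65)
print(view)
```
[9, 3, 5, 65]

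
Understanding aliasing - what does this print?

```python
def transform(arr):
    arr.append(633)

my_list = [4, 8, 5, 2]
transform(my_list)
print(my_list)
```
[4, 8, 5, 2, 633]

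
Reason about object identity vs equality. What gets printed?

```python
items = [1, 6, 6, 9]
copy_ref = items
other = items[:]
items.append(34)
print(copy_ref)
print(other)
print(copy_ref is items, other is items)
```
[1, 6, 6, 9, 34]
[1, 6, 6, 9]
True False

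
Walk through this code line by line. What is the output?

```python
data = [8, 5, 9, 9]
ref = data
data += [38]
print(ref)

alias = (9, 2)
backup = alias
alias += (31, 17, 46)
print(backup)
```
[8, 5, 9, 9, 38]
(9, 2)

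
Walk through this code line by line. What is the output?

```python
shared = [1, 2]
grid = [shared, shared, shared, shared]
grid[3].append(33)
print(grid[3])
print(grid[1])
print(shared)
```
[1, 2, 33]
[1, 2, 33]
[1, 2, 33]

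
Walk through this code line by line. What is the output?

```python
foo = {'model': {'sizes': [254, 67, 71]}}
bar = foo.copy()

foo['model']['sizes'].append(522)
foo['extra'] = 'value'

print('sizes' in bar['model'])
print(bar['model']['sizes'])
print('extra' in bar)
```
True
[254, 67, 71, 522]
False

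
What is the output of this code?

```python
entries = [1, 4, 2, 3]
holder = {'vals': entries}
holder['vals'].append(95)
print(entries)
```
[1, 4, 2, 3, 95]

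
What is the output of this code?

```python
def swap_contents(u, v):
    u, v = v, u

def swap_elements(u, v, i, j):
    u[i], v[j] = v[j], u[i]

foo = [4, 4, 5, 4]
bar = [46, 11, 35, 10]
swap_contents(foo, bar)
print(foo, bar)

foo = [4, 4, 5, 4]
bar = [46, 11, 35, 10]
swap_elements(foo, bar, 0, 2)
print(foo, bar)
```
[4, 4, 5, 4] [46, 11, 35, 10]
[35, 4, 5, 4] [46, 11, 4, 10]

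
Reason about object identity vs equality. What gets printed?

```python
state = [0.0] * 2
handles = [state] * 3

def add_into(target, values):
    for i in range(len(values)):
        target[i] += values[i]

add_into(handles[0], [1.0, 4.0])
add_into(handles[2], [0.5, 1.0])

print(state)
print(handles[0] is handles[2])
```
[1.5, 5.0]
True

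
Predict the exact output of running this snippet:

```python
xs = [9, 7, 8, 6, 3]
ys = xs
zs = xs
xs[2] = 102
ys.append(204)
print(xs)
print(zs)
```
[9, 7, 102, 6, 3, 204]
[9, 7, 102, 6, 3, 204]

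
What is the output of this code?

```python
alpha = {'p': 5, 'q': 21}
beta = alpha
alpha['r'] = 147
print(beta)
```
{'p': 5, 'q': 21, 'r': 147}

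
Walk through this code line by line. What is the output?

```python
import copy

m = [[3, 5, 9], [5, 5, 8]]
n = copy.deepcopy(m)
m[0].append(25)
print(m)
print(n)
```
[[3, 5, 9, 25], [5, 5, 8]]
[[3, 5, 9], [5, 5, 8]]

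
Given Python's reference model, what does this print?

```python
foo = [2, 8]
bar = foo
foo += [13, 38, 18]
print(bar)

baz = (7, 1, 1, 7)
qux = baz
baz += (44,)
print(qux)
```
[2, 8, 13, 38, 18]
(7, 1, 1, 7)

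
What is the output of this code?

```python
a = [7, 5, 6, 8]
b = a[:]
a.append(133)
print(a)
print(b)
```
[7, 5, 6, 8, 133]
[7, 5, 6, 8]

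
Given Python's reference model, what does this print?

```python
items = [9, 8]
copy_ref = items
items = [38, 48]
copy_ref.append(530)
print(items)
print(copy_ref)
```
[38, 48]
[9, 8, 530]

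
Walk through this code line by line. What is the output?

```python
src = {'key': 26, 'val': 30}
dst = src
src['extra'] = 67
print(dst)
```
{'key': 26, 'val': 30, 'extra': 67}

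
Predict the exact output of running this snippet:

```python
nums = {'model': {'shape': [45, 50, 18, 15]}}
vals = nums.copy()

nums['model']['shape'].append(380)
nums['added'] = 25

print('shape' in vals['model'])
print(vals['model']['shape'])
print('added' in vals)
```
True
[45, 50, 18, 15, 380]
False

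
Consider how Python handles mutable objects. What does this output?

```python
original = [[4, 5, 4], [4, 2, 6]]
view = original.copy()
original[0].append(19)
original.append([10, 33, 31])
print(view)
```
[[4, 5, 4, 19], [4, 2, 6]]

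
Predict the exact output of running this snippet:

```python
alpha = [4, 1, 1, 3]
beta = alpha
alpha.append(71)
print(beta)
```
[4, 1, 1, 3, 71]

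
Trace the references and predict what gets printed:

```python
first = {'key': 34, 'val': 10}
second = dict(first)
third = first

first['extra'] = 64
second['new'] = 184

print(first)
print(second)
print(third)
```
{'key': 34, 'val': 10, 'extra': 64}
{'key': 34, 'val': 10, 'new': 184}
{'key': 34, 'val': 10, 'extra': 64}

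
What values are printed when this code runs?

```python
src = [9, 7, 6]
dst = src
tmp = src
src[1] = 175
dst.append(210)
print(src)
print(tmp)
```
[9, 175, 6, 210]
[9, 175, 6, 210]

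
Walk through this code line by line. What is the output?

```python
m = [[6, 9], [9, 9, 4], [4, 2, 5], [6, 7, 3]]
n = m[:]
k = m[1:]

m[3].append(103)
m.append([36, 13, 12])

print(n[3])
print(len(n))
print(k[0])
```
[6, 7, 3, 103]
4
[9, 9, 4]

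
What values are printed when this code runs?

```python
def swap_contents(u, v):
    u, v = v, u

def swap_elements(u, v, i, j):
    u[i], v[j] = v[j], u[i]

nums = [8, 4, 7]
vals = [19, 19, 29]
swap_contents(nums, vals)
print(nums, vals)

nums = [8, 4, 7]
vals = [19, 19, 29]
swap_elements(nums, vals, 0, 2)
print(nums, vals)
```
[8, 4, 7] [19, 19, 29]
[29, 4, 7] [19, 19, 8]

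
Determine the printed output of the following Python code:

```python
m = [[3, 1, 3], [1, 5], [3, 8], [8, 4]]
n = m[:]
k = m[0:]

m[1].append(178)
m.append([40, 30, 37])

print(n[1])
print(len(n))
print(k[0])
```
[1, 5, 178]
4
[3, 1, 3]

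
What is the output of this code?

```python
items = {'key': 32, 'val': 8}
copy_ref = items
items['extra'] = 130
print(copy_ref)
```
{'key': 32, 'val': 8, 'extra': 130}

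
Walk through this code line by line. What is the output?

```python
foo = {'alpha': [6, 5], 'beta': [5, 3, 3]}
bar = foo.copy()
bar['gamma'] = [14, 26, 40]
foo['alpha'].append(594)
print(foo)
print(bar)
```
{'alpha': [6, 5, 594], 'beta': [5, 3, 3]}
{'alpha': [6, 5, 594], 'beta': [5, 3, 3], 'gamma': [14, 26, 40]}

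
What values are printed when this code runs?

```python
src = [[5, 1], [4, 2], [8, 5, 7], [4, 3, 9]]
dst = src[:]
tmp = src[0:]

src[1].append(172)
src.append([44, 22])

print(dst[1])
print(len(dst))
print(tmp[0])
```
[4, 2, 172]
4
[5, 1]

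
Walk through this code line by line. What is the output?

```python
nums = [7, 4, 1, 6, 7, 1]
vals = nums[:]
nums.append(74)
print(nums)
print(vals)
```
[7, 4, 1, 6, 7, 1, 74]
[7, 4, 1, 6, 7, 1]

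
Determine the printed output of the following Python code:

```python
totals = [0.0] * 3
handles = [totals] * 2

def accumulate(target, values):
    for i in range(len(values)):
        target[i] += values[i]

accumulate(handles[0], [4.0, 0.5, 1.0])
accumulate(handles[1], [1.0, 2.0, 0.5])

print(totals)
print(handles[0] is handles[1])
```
[5.0, 2.5, 1.5]
True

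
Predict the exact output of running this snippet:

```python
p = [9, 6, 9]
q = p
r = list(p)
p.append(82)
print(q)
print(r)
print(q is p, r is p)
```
[9, 6, 9, 82]
[9, 6, 9]
True False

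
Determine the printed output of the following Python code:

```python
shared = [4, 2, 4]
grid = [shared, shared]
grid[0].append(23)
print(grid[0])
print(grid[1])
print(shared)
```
[4, 2, 4, 23]
[4, 2, 4, 23]
[4, 2, 4, 23]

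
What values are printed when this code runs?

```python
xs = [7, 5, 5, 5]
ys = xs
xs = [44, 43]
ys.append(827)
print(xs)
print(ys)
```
[44, 43]
[7, 5, 5, 5, 827]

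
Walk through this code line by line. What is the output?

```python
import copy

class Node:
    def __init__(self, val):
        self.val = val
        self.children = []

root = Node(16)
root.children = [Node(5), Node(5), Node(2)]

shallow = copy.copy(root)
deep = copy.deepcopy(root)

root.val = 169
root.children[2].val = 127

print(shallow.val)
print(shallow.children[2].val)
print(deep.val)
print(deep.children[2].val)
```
16
127
16
2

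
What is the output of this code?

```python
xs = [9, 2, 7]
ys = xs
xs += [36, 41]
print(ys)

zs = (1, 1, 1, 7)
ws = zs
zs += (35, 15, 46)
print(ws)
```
[9, 2, 7, 36, 41]
(1, 1, 1, 7)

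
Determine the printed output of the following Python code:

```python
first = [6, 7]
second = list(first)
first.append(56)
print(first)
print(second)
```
[6, 7, 56]
[6, 7]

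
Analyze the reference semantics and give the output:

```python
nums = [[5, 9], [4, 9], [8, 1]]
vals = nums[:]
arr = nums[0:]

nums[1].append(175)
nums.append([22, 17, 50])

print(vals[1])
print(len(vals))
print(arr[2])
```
[4, 9, 175]
3
[8, 1]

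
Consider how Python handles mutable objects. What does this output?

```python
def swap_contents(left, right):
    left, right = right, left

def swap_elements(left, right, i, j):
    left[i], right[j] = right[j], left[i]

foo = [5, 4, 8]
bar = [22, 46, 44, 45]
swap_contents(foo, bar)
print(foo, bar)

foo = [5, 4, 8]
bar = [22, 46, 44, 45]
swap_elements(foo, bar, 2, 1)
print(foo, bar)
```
[5, 4, 8] [22, 46, 44, 45]
[5, 4, 46] [22, 8, 44, 45]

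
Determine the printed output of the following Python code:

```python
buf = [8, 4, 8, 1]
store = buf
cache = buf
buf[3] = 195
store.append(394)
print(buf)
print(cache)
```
[8, 4, 8, 195, 394]
[8, 4, 8, 195, 394]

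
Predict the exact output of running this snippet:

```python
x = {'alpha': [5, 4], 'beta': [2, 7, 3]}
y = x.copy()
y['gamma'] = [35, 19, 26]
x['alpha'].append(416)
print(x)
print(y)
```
{'alpha': [5, 4, 416], 'beta': [2, 7, 3]}
{'alpha': [5, 4, 416], 'beta': [2, 7, 3], 'gamma': [35, 19, 26]}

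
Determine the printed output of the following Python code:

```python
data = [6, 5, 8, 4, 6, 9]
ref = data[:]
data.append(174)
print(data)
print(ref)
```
[6, 5, 8, 4, 6, 9, 174]
[6, 5, 8, 4, 6, 9]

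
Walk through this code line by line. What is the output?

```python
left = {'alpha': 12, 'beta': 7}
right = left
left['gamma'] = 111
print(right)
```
{'alpha': 12, 'beta': 7, 'gamma': 111}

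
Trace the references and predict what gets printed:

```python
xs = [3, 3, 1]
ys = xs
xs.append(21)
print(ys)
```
[3, 3, 1, 21]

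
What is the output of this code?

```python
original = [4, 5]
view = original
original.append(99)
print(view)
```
[4, 5, 99]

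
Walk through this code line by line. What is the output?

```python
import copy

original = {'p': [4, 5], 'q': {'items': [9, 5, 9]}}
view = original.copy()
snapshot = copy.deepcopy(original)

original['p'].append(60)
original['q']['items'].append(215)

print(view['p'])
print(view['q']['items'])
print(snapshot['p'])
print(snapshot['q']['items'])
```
[4, 5, 60]
[9, 5, 9, 215]
[4, 5]
[9, 5, 9]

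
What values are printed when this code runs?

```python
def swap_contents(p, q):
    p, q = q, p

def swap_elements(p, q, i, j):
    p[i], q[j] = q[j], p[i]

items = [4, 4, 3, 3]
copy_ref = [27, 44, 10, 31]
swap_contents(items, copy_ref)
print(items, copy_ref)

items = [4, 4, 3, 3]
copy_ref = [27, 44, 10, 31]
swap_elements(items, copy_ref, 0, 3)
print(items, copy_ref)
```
[4, 4, 3, 3] [27, 44, 10, 31]
[31, 4, 3, 3] [27, 44, 10, 4]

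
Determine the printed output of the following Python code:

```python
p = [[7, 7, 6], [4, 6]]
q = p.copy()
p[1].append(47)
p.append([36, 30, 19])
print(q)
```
[[7, 7, 6], [4, 6, 47]]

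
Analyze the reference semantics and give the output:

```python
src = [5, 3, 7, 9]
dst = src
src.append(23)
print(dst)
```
[5, 3, 7, 9, 23]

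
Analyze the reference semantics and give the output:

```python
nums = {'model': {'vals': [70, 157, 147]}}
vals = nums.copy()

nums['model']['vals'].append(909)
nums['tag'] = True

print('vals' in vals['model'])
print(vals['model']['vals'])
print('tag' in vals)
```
True
[70, 157, 147, 909]
False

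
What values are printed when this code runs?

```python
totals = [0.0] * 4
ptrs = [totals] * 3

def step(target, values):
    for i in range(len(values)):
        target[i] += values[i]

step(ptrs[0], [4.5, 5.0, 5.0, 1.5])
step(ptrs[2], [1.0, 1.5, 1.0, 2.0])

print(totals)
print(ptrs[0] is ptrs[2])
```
[5.5, 6.5, 6.0, 3.5]
True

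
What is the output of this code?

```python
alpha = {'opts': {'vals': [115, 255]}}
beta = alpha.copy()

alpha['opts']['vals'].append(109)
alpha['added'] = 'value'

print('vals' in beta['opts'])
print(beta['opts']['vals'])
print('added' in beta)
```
True
[115, 255, 109]
False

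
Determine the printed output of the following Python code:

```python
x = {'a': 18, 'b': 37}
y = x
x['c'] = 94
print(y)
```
{'a': 18, 'b': 37, 'c': 94}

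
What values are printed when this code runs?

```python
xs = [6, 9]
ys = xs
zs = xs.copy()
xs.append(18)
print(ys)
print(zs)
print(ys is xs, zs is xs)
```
[6, 9, 18]
[6, 9]
True False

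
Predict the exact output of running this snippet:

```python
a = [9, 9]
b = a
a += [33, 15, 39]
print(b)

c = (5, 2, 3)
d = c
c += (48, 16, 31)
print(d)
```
[9, 9, 33, 15, 39]
(5, 2, 3)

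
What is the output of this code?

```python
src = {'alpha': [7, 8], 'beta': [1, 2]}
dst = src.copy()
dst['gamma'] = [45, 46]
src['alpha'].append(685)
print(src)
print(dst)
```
{'alpha': [7, 8, 685], 'beta': [1, 2]}
{'alpha': [7, 8, 685], 'beta': [1, 2], 'gamma': [45, 46]}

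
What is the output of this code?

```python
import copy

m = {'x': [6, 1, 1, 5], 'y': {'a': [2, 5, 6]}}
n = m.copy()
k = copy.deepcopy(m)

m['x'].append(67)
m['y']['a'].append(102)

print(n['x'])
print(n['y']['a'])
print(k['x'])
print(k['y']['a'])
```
[6, 1, 1, 5, 67]
[2, 5, 6, 102]
[6, 1, 1, 5]
[2, 5, 6]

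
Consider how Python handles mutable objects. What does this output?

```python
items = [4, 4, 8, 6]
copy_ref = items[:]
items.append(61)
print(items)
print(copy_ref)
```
[4, 4, 8, 6, 61]
[4, 4, 8, 6]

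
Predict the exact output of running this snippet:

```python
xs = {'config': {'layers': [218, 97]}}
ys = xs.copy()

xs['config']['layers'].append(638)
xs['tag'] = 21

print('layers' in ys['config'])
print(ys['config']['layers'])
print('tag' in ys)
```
True
[218, 97, 638]
False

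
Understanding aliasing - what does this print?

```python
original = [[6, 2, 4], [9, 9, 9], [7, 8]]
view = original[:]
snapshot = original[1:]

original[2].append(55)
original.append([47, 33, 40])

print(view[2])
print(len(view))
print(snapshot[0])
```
[7, 8, 55]
3
[9, 9, 9]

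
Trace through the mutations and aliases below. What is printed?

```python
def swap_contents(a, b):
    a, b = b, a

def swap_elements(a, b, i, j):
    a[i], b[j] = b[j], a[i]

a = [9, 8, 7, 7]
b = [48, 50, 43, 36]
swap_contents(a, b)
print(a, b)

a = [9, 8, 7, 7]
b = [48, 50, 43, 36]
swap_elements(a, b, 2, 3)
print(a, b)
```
[9, 8, 7, 7] [48, 50, 43, 36]
[9, 8, 36, 7] [48, 50, 43, 7]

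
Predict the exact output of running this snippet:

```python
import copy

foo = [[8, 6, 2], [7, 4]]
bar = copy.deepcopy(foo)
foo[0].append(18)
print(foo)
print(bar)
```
[[8, 6, 2, 18], [7, 4]]
[[8, 6, 2], [7, 4]]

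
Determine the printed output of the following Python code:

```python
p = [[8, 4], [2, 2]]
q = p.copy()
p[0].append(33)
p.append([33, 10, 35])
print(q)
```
[[8, 4, 33], [2, 2]]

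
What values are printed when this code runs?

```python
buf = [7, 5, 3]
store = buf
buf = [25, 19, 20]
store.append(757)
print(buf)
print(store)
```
[25, 19, 20]
[7, 5, 3, 757]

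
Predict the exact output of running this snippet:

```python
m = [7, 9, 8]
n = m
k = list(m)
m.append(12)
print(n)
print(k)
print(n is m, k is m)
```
[7, 9, 8, 12]
[7, 9, 8]
True False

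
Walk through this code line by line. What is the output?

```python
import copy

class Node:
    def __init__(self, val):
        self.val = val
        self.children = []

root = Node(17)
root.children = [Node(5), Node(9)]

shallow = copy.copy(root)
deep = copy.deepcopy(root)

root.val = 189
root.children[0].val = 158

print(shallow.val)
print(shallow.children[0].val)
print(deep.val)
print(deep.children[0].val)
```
17
158
17
5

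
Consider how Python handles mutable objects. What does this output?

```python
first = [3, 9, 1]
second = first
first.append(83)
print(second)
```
[3, 9, 1, 83]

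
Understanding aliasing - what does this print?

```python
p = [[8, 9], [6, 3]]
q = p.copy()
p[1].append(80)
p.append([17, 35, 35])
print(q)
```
[[8, 9], [6, 3, 80]]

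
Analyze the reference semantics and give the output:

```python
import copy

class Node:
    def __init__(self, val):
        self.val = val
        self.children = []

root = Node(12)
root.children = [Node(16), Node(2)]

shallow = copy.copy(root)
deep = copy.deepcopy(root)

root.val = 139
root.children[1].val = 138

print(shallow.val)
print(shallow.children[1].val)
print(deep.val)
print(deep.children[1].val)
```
12
138
12
2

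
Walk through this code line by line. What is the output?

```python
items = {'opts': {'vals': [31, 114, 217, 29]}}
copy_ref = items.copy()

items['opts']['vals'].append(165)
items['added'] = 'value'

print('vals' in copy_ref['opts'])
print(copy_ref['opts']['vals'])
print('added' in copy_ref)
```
True
[31, 114, 217, 29, 165]
False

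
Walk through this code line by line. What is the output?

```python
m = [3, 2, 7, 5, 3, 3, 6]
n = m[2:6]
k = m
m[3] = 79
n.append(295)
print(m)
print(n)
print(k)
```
[3, 2, 7, 79, 3, 3, 6]
[7, 5, 3, 3, 295]
[3, 2, 7, 79, 3, 3, 6]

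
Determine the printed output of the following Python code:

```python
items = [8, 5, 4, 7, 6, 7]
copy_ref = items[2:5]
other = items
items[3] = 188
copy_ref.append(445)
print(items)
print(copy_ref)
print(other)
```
[8, 5, 4, 188, 6, 7]
[4, 7, 6, 445]
[8, 5, 4, 188, 6, 7]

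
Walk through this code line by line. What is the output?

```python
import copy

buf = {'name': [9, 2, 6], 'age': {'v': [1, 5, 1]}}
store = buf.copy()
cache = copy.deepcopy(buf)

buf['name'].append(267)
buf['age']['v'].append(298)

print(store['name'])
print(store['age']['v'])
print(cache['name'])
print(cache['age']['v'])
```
[9, 2, 6, 267]
[1, 5, 1, 298]
[9, 2, 6]
[1, 5, 1]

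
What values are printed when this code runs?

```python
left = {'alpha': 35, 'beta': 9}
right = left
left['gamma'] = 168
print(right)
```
{'alpha': 35, 'beta': 9, 'gamma': 168}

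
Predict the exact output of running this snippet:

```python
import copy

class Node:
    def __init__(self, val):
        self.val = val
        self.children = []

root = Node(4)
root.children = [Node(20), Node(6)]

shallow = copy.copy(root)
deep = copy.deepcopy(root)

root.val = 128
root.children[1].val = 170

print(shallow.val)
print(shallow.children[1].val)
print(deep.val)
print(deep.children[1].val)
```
4
170
4
6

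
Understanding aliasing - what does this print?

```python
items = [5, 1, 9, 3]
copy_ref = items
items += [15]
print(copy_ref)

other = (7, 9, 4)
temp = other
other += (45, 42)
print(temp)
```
[5, 1, 9, 3, 15]
(7, 9, 4)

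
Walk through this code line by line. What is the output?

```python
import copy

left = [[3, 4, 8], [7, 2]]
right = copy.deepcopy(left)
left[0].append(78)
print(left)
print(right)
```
[[3, 4, 8, 78], [7, 2]]
[[3, 4, 8], [7, 2]]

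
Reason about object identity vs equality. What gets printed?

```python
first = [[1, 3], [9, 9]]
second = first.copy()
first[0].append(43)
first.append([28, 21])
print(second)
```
[[1, 3, 43], [9, 9]]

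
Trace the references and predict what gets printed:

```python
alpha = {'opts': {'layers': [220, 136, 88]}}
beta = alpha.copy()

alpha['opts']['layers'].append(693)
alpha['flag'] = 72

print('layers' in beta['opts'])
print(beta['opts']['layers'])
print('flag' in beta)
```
True
[220, 136, 88, 693]
False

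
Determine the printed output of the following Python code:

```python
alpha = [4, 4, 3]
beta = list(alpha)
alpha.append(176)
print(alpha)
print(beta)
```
[4, 4, 3, 176]
[4, 4, 3]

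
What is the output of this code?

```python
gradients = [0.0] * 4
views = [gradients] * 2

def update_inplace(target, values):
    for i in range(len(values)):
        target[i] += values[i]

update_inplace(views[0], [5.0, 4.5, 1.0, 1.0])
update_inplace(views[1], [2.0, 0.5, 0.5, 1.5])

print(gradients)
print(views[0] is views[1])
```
[7.0, 5.0, 1.5, 2.5]
True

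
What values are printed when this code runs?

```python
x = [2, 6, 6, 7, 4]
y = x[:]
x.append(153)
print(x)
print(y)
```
[2, 6, 6, 7, 4, 153]
[2, 6, 6, 7, 4]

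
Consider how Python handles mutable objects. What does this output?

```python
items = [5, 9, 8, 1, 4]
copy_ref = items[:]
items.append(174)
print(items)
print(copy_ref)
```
[5, 9, 8, 1, 4, 174]
[5, 9, 8, 1, 4]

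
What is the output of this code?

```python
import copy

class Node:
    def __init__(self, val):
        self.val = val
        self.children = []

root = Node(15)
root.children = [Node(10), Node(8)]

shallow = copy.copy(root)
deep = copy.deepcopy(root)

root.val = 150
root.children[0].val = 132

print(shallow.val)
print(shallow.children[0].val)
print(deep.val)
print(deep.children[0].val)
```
15
132
15
10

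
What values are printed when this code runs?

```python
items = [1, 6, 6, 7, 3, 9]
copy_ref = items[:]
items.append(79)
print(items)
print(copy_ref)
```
[1, 6, 6, 7, 3, 9, 79]
[1, 6, 6, 7, 3, 9]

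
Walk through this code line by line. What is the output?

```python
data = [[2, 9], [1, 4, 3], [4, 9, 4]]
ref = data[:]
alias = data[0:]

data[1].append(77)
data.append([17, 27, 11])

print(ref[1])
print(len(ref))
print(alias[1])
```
[1, 4, 3, 77]
3
[1, 4, 3, 77]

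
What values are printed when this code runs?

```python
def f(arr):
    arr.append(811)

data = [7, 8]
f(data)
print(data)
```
[7, 8, 811]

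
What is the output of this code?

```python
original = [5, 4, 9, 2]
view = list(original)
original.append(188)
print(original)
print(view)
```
[5, 4, 9, 2, 188]
[5, 4, 9, 2]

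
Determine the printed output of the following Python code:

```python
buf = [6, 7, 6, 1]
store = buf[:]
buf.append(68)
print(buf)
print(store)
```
[6, 7, 6, 1, 68]
[6, 7, 6, 1]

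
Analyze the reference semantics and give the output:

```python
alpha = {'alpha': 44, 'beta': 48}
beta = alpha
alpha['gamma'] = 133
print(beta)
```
{'alpha': 44, 'beta': 48, 'gamma': 133}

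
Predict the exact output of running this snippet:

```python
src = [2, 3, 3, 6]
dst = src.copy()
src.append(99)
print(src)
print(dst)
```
[2, 3, 3, 6, 99]
[2, 3, 3, 6]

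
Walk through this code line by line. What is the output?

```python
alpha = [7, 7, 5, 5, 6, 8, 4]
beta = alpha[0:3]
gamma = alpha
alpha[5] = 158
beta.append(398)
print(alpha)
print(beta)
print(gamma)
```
[7, 7, 5, 5, 6, 158, 4]
[7, 7, 5, 398]
[7, 7, 5, 5, 6, 158, 4]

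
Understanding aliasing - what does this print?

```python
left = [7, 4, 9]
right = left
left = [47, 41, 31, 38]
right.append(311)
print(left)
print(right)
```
[47, 41, 31, 38]
[7, 4, 9, 311]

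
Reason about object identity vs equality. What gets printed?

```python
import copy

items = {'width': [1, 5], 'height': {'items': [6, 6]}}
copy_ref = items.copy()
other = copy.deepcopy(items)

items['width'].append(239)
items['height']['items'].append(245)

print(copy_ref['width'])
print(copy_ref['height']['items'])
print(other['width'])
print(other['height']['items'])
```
[1, 5, 239]
[6, 6, 245]
[1, 5]
[6, 6]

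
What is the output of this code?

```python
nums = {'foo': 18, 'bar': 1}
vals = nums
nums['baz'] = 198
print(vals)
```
{'foo': 18, 'bar': 1, 'baz': 198}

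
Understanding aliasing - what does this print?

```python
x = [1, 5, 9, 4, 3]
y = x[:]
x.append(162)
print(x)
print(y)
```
[1, 5, 9, 4, 3, 162]
[1, 5, 9, 4, 3]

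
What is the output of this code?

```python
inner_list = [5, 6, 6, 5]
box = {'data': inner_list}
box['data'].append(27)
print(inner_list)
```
[5, 6, 6, 5, 27]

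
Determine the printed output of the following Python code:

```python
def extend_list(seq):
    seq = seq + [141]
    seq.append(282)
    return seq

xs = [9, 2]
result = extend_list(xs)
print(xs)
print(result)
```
[9, 2]
[9, 2, 141, 282]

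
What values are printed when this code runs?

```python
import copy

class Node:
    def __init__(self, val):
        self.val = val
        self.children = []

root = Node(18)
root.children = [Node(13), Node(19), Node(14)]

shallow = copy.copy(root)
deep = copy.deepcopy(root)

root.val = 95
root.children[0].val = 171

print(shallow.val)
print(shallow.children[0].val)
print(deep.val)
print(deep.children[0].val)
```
18
171
18
13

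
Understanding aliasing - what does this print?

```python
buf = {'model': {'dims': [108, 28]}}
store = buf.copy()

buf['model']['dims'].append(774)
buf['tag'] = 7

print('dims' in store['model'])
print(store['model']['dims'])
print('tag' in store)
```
True
[108, 28, 774]
False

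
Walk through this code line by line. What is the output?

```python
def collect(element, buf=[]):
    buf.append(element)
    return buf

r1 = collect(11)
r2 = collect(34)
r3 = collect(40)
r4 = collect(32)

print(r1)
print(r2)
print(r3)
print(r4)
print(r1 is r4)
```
[11, 34, 40, 32]
[11, 34, 40, 32]
[11, 34, 40, 32]
[11, 34, 40, 32]
True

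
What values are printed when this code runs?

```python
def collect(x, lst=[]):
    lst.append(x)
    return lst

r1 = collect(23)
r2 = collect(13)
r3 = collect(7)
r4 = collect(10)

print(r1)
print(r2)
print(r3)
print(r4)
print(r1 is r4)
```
[23, 13, 7, 10]
[23, 13, 7, 10]
[23, 13, 7, 10]
[23, 13, 7, 10]
True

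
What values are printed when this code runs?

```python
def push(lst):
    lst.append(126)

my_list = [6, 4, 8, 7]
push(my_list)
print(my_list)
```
[6, 4, 8, 7, 126]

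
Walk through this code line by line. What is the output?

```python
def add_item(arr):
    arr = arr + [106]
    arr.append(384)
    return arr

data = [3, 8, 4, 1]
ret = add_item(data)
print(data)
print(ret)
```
[3, 8, 4, 1]
[3, 8, 4, 1, 106, 384]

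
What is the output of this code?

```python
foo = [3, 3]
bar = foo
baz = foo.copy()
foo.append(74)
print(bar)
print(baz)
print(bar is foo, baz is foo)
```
[3, 3, 74]
[3, 3]
True False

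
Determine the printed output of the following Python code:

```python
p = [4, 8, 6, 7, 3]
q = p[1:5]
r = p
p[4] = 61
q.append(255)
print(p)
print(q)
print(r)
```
[4, 8, 6, 7, 61]
[8, 6, 7, 3, 255]
[4, 8, 6, 7, 61]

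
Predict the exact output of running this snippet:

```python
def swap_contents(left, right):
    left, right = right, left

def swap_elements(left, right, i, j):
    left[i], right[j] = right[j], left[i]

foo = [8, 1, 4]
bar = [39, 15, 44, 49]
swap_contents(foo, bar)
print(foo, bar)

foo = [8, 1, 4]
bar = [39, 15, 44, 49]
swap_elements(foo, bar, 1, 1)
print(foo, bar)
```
[8, 1, 4] [39, 15, 44, 49]
[8, 15, 4] [39, 1, 44, 49]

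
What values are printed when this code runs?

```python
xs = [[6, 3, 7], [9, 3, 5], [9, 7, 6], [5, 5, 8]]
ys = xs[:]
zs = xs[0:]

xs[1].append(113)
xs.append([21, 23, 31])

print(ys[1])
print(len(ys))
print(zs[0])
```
[9, 3, 5, 113]
4
[6, 3, 7]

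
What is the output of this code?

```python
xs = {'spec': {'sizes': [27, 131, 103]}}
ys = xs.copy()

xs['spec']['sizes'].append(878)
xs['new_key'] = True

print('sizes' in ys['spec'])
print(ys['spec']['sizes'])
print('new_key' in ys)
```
True
[27, 131, 103, 878]
False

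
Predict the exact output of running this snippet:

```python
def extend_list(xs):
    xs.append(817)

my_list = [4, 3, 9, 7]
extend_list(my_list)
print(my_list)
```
[4, 3, 9, 7, 817]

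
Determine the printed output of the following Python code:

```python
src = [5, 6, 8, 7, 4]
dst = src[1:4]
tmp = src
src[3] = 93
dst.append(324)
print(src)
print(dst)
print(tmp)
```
[5, 6, 8, 93, 4]
[6, 8, 7, 324]
[5, 6, 8, 93, 4]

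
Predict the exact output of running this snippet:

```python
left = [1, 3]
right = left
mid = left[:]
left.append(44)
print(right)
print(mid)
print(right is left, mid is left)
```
[1, 3, 44]
[1, 3]
True False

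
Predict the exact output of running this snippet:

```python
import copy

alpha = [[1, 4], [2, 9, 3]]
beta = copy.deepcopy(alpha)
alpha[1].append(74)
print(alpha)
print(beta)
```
[[1, 4], [2, 9, 3, 74]]
[[1, 4], [2, 9, 3]]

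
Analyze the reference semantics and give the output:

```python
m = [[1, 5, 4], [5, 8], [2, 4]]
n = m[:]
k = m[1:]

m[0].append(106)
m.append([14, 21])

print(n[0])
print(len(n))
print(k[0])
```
[1, 5, 4, 106]
3
[5, 8]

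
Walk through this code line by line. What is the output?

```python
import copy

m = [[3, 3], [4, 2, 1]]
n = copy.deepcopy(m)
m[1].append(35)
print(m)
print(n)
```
[[3, 3], [4, 2, 1, 35]]
[[3, 3], [4, 2, 1]]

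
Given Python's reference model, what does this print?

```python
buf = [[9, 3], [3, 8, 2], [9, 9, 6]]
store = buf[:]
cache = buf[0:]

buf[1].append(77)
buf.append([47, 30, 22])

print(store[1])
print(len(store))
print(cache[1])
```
[3, 8, 2, 77]
3
[3, 8, 2, 77]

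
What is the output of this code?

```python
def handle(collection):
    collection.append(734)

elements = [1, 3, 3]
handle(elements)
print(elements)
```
[1, 3, 3, 734]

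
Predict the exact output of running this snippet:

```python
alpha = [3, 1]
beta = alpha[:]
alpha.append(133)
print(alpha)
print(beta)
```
[3, 1, 133]
[3, 1]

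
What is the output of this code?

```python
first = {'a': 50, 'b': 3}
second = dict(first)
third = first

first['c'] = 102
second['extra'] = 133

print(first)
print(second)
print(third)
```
{'a': 50, 'b': 3, 'c': 102}
{'a': 50, 'b': 3, 'extra': 133}
{'a': 50, 'b': 3, 'c': 102}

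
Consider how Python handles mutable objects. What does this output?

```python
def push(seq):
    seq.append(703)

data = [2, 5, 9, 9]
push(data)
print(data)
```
[2, 5, 9, 9, 703]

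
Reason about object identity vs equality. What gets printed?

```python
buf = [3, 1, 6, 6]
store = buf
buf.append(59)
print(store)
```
[3, 1, 6, 6, 59]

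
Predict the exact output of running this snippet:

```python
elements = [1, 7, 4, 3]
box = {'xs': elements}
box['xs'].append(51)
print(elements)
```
[1, 7, 4, 3, 51]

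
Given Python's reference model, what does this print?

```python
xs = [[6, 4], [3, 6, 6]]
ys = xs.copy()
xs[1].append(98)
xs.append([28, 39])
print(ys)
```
[[6, 4], [3, 6, 6, 98]]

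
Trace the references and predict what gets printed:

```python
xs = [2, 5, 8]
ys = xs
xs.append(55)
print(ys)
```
[2, 5, 8, 55]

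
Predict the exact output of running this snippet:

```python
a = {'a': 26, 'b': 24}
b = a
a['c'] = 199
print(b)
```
{'a': 26, 'b': 24, 'c': 199}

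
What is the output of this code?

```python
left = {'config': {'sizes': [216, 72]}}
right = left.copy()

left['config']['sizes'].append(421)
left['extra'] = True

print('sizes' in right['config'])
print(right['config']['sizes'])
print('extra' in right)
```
True
[216, 72, 421]
False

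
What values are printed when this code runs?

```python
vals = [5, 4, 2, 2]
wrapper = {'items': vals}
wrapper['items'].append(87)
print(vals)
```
[5, 4, 2, 2, 87]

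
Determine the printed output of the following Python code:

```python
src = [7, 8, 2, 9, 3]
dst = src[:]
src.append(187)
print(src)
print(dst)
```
[7, 8, 2, 9, 3, 187]
[7, 8, 2, 9, 3]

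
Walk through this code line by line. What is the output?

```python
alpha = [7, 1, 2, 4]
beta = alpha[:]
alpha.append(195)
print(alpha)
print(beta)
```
[7, 1, 2, 4, 195]
[7, 1, 2, 4]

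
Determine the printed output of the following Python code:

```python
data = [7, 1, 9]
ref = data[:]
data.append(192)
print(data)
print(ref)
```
[7, 1, 9, 192]
[7, 1, 9]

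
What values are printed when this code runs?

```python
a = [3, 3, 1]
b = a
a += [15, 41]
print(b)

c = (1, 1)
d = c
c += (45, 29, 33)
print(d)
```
[3, 3, 1, 15, 41]
(1, 1)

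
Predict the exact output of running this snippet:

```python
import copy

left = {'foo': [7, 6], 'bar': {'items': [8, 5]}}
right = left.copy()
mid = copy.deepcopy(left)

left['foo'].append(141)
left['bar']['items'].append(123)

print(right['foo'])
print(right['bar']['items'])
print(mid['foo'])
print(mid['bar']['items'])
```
[7, 6, 141]
[8, 5, 123]
[7, 6]
[8, 5]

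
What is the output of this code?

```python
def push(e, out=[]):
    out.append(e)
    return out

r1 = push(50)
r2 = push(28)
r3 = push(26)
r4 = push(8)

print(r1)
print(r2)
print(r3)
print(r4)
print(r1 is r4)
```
[50, 28, 26, 8]
[50, 28, 26, 8]
[50, 28, 26, 8]
[50, 28, 26, 8]
True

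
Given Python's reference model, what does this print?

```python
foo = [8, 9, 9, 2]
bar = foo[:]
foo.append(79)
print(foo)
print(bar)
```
[8, 9, 9, 2, 79]
[8, 9, 9, 2]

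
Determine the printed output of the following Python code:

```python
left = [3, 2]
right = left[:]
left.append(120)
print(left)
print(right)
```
[3, 2, 120]
[3, 2]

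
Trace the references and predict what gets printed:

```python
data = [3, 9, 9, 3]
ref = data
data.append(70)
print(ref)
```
[3, 9, 9, 3, 70]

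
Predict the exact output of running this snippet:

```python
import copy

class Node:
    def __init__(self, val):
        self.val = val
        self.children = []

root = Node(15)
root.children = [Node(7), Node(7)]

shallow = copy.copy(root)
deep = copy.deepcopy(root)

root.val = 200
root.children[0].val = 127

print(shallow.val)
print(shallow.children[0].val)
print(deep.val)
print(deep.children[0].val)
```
15
127
15
7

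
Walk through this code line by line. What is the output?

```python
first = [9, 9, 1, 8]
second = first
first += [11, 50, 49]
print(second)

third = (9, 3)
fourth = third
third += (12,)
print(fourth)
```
[9, 9, 1, 8, 11, 50, 49]
(9, 3)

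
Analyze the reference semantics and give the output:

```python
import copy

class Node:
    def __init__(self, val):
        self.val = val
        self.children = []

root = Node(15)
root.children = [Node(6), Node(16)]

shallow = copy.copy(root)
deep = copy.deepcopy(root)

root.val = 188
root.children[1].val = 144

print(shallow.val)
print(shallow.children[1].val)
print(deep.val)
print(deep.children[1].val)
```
15
144
15
16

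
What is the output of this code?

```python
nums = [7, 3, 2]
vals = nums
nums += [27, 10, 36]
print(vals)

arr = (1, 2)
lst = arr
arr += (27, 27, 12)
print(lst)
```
[7, 3, 2, 27, 10, 36]
(1, 2)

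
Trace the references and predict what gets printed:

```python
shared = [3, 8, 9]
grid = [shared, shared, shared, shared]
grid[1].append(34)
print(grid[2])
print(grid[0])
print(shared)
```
[3, 8, 9, 34]
[3, 8, 9, 34]
[3, 8, 9, 34]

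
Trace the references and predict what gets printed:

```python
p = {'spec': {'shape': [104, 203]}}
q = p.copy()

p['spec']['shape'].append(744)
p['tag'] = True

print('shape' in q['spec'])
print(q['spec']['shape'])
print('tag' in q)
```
True
[104, 203, 744]
False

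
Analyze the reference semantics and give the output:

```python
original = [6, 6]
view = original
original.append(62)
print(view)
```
[6, 6, 62]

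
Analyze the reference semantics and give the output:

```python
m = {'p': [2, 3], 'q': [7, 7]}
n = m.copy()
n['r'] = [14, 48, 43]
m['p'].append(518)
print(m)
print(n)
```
{'p': [2, 3, 518], 'q': [7, 7]}
{'p': [2, 3, 518], 'q': [7, 7], 'r': [14, 48, 43]}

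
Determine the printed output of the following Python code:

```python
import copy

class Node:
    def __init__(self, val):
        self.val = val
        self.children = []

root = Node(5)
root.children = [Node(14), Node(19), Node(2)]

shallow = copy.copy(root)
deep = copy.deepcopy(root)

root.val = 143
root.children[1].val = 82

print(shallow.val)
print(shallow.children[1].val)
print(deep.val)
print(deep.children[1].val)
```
5
82
5
19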